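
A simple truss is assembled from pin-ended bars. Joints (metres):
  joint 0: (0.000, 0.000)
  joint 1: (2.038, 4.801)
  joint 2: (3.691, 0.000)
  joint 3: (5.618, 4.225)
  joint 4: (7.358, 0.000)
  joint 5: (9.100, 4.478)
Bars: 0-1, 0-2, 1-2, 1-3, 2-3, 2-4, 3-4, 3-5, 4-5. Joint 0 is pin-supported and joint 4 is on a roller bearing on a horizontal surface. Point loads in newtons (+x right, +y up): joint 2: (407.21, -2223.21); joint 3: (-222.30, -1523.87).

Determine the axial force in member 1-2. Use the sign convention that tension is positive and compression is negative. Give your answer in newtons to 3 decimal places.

N=6 nodes, M=9 members, R=3 reactions → 2N=12, M+R=12
member 0 (0-1): L=5.2157, (cx,cy)=(0.3907,0.9205)
member 1 (0-2): L=3.6910, (cx,cy)=(1.0000,0.0000)
member 2 (1-2): L=5.0776, (cx,cy)=(0.3255,-0.9455)
member 3 (1-3): L=3.6260, (cx,cy)=(0.9873,-0.1589)
member 4 (2-3): L=4.6437, (cx,cy)=(0.4150,0.9098)
member 5 (2-4): L=3.6670, (cx,cy)=(1.0000,0.0000)
member 6 (3-4): L=4.5693, (cx,cy)=(0.3808,-0.9247)
member 7 (3-5): L=3.4912, (cx,cy)=(0.9974,0.0725)
member 8 (4-5): L=4.8049, (cx,cy)=(0.3625,0.9320)
solve A·x = −loads:
  F[0-1] = -1733.8281 N (compression)
  F[0-2] = +862.3978 N (tension)
  F[1-2] = +1908.9681 N (tension)
  F[1-3] = -1315.6531 N (compression)
  F[2-3] = +459.6787 N (tension)
  F[2-4] = +885.8945 N (tension)
  F[3-4] = -2326.3740 N (compression)
  F[3-5] = +0.0000 N (tension)
  F[4-5] = -0.0000 N (compression)
  Rx@0 = -184.9100 N
  Ry@0 = +1595.9856 N
  Ry@4 = +2151.0944 N

1908.968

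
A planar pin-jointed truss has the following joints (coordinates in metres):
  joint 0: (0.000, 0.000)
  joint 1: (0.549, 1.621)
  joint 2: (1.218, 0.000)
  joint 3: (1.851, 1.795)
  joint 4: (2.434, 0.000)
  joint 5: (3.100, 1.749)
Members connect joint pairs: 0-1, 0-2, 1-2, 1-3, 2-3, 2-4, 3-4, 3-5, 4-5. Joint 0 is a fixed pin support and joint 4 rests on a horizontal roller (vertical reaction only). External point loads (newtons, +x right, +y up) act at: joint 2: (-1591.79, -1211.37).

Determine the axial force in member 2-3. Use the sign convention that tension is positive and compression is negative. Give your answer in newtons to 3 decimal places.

N=6 nodes, M=9 members, R=3 reactions → 2N=12, M+R=12
member 0 (0-1): L=1.7114, (cx,cy)=(0.3208,0.9472)
member 1 (0-2): L=1.2180, (cx,cy)=(1.0000,0.0000)
member 2 (1-2): L=1.7536, (cx,cy)=(0.3815,-0.9244)
member 3 (1-3): L=1.3136, (cx,cy)=(0.9912,0.1325)
member 4 (2-3): L=1.9033, (cx,cy)=(0.3326,0.9431)
member 5 (2-4): L=1.2160, (cx,cy)=(1.0000,0.0000)
member 6 (3-4): L=1.8873, (cx,cy)=(0.3089,-0.9511)
member 7 (3-5): L=1.2498, (cx,cy)=(0.9993,-0.0368)
member 8 (4-5): L=1.8715, (cx,cy)=(0.3559,0.9345)
solve A·x = −loads:
  F[0-1] = -638.9540 N (compression)
  F[0-2] = -1386.8253 N (compression)
  F[1-2] = +592.3959 N (tension)
  F[1-3] = -434.7924 N (compression)
  F[2-3] = +703.8409 N (tension)
  F[2-4] = +196.8827 N (tension)
  F[3-4] = -637.3541 N (compression)
  F[3-5] = -0.0000 N (tension)
  F[4-5] = +0.0000 N (tension)
  Rx@0 = +1591.7900 N
  Ry@0 = +605.1873 N
  Ry@4 = +606.1827 N

703.841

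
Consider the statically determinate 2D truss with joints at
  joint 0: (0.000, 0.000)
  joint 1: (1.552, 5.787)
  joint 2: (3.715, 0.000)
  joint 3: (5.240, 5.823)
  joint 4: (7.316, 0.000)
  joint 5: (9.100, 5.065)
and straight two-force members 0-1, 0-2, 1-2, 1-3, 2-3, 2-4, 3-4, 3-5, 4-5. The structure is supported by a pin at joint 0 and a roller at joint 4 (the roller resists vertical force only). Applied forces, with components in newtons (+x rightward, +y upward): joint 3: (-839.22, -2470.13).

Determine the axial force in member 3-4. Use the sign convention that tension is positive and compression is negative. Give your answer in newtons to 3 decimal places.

N=6 nodes, M=9 members, R=3 reactions → 2N=12, M+R=12
member 0 (0-1): L=5.9915, (cx,cy)=(0.2590,0.9659)
member 1 (0-2): L=3.7150, (cx,cy)=(1.0000,0.0000)
member 2 (1-2): L=6.1780, (cx,cy)=(0.3501,-0.9367)
member 3 (1-3): L=3.6882, (cx,cy)=(1.0000,0.0098)
member 4 (2-3): L=6.0194, (cx,cy)=(0.2533,0.9674)
member 5 (2-4): L=3.6010, (cx,cy)=(1.0000,0.0000)
member 6 (3-4): L=6.1820, (cx,cy)=(0.3358,-0.9419)
member 7 (3-5): L=3.9337, (cx,cy)=(0.9813,-0.1927)
member 8 (4-5): L=5.3700, (cx,cy)=(0.3322,0.9432)
solve A·x = −loads:
  F[0-1] = -1417.2592 N (compression)
  F[0-2] = -472.1022 N (compression)
  F[1-2] = +1452.2554 N (tension)
  F[1-3] = -875.6117 N (compression)
  F[2-3] = -1406.2166 N (compression)
  F[2-4] = +392.6126 N (tension)
  F[3-4] = -1169.1380 N (compression)
  F[3-5] = -0.0000 N (compression)
  F[4-5] = +0.0000 N (tension)
  Rx@0 = +839.2200 N
  Ry@0 = +1368.8857 N
  Ry@4 = +1101.2443 N

-1169.138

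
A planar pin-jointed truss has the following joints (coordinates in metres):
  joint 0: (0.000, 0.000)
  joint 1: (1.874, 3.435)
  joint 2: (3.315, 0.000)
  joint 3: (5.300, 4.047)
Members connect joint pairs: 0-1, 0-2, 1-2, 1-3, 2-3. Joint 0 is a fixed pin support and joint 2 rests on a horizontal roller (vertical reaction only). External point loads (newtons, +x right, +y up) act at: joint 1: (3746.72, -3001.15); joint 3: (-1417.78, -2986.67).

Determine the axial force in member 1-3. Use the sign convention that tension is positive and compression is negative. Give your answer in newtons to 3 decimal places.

N=4 nodes, M=5 members, R=3 reactions → 2N=8, M+R=8
member 0 (0-1): L=3.9129, (cx,cy)=(0.4789,0.8779)
member 1 (0-2): L=3.3150, (cx,cy)=(1.0000,0.0000)
member 2 (1-2): L=3.7250, (cx,cy)=(0.3868,-0.9221)
member 3 (1-3): L=3.4802, (cx,cy)=(0.9844,0.1759)
member 4 (2-3): L=4.5076, (cx,cy)=(0.4404,0.8978)
solve A·x = −loads:
  F[0-1] = +3002.0025 N (tension)
  F[0-2] = +891.2097 N (tension)
  F[1-2] = -6102.3459 N (compression)
  F[1-3] = +52.4872 N (tension)
  F[2-3] = -3336.8694 N (compression)
  Rx@0 = -2328.9400 N
  Ry@0 = -2635.3274 N
  Ry@2 = +8623.1474 N

52.487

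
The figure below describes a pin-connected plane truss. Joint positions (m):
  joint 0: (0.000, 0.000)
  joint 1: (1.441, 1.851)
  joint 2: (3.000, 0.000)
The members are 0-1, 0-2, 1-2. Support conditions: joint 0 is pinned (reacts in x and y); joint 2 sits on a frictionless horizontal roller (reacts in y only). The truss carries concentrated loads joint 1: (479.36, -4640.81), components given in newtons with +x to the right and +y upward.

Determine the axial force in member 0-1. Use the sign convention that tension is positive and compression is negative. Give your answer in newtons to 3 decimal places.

N=3 nodes, M=3 members, R=3 reactions → 2N=6, M+R=6
member 0 (0-1): L=2.3458, (cx,cy)=(0.6143,0.7891)
member 1 (0-2): L=3.0000, (cx,cy)=(1.0000,0.0000)
member 2 (1-2): L=2.4201, (cx,cy)=(0.6442,-0.7649)
solve A·x = −loads:
  F[0-1] = -2681.5000 N (compression)
  F[0-2] = +2126.5913 N (tension)
  F[1-2] = -3301.1384 N (compression)
  Rx@0 = -479.3600 N
  Ry@0 = +2115.9091 N
  Ry@2 = +2524.9009 N

-2681.500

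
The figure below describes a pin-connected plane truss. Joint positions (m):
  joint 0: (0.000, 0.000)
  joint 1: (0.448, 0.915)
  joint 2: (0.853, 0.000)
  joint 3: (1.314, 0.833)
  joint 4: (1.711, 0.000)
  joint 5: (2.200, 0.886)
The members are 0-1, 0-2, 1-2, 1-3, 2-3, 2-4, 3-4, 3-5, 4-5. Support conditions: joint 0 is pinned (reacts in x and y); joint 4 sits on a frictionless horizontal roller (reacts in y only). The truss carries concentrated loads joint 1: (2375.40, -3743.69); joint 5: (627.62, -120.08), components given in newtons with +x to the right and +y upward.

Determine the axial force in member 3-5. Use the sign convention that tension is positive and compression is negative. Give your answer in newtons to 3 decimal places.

718.869

N=6 nodes, M=9 members, R=3 reactions → 2N=12, M+R=12
member 0 (0-1): L=1.0188, (cx,cy)=(0.4397,0.8981)
member 1 (0-2): L=0.8530, (cx,cy)=(1.0000,0.0000)
member 2 (1-2): L=1.0006, (cx,cy)=(0.4047,-0.9144)
member 3 (1-3): L=0.8699, (cx,cy)=(0.9955,-0.0943)
member 4 (2-3): L=0.9521, (cx,cy)=(0.4842,0.8749)
member 5 (2-4): L=0.8580, (cx,cy)=(1.0000,0.0000)
member 6 (3-4): L=0.9228, (cx,cy)=(0.4302,-0.9027)
member 7 (3-5): L=0.8876, (cx,cy)=(0.9982,0.0597)
member 8 (4-5): L=1.0120, (cx,cy)=(0.4832,0.8755)
solve A·x = −loads:
  F[0-1] = -1262.4501 N (compression)
  F[0-2] = +3558.1675 N (tension)
  F[1-2] = -2662.1984 N (compression)
  F[1-3] = -1861.3189 N (compression)
  F[2-3] = +2782.3233 N (tension)
  F[2-4] = +1133.4067 N (tension)
  F[3-4] = -2843.5444 N (compression)
  F[3-5] = +718.8686 N (tension)
  F[4-5] = -186.1845 N (compression)
  Rx@0 = -3003.0200 N
  Ry@0 = +1133.8393 N
  Ry@4 = +2729.9307 N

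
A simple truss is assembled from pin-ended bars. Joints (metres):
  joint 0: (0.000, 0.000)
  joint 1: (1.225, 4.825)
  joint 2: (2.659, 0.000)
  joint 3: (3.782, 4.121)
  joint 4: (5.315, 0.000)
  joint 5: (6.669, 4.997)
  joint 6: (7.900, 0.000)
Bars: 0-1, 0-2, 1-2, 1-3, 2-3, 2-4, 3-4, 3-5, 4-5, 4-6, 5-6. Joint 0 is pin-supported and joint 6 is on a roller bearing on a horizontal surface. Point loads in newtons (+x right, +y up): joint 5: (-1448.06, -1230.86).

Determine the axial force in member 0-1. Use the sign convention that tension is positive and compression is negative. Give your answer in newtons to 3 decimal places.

-1142.884

N=7 nodes, M=11 members, R=3 reactions → 2N=14, M+R=14
member 0 (0-1): L=4.9781, (cx,cy)=(0.2461,0.9692)
member 1 (0-2): L=2.6590, (cx,cy)=(1.0000,0.0000)
member 2 (1-2): L=5.0336, (cx,cy)=(0.2849,-0.9586)
member 3 (1-3): L=2.6521, (cx,cy)=(0.9641,-0.2654)
member 4 (2-3): L=4.2713, (cx,cy)=(0.2629,0.9648)
member 5 (2-4): L=2.6560, (cx,cy)=(1.0000,0.0000)
member 6 (3-4): L=4.3969, (cx,cy)=(0.3487,-0.9373)
member 7 (3-5): L=3.0170, (cx,cy)=(0.9569,0.2904)
member 8 (4-5): L=5.1772, (cx,cy)=(0.2615,0.9652)
member 9 (4-6): L=2.5850, (cx,cy)=(1.0000,0.0000)
member 10 (5-6): L=5.1464, (cx,cy)=(0.2392,-0.9710)
solve A·x = −loads:
  F[0-1] = -1142.8837 N (compression)
  F[0-2] = -1166.8204 N (compression)
  F[1-2] = +1346.5935 N (tension)
  F[1-3] = -689.6048 N (compression)
  F[2-3] = -1337.8613 N (compression)
  F[2-4] = -431.4446 N (compression)
  F[3-4] = +766.2856 N (tension)
  F[3-5] = -1341.5820 N (compression)
  F[4-5] = -744.1007 N (compression)
  F[4-6] = +30.3304 N (tension)
  F[5-6] = -126.8011 N (compression)
  Rx@0 = +1448.0600 N
  Ry@0 = +1107.7398 N
  Ry@6 = +123.1202 N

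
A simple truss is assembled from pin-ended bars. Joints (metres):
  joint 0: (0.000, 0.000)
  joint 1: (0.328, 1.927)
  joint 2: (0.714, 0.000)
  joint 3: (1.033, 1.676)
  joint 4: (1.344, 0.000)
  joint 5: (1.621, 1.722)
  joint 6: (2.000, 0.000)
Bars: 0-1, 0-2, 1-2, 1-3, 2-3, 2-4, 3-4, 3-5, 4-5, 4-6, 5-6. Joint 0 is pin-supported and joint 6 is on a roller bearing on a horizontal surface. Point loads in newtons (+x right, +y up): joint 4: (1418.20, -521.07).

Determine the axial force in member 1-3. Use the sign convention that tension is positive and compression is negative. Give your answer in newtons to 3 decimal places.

-72.383

N=7 nodes, M=11 members, R=3 reactions → 2N=14, M+R=14
member 0 (0-1): L=1.9547, (cx,cy)=(0.1678,0.9858)
member 1 (0-2): L=0.7140, (cx,cy)=(1.0000,0.0000)
member 2 (1-2): L=1.9653, (cx,cy)=(0.1964,-0.9805)
member 3 (1-3): L=0.7483, (cx,cy)=(0.9421,-0.3354)
member 4 (2-3): L=1.7061, (cx,cy)=(0.1870,0.9824)
member 5 (2-4): L=0.6300, (cx,cy)=(1.0000,0.0000)
member 6 (3-4): L=1.7046, (cx,cy)=(0.1824,-0.9832)
member 7 (3-5): L=0.5898, (cx,cy)=(0.9970,0.0780)
member 8 (4-5): L=1.7441, (cx,cy)=(0.1588,0.9873)
member 9 (4-6): L=0.6560, (cx,cy)=(1.0000,0.0000)
member 10 (5-6): L=1.7632, (cx,cy)=(0.2149,-0.9766)
solve A·x = −loads:
  F[0-1] = -173.3691 N (compression)
  F[0-2] = +1447.2912 N (tension)
  F[1-2] = +199.0658 N (tension)
  F[1-3] = -72.3825 N (compression)
  F[2-3] = -198.6925 N (compression)
  F[2-4] = +1523.5407 N (tension)
  F[3-4] = +163.0795 N (tension)
  F[3-5] = -135.5067 N (compression)
  F[4-5] = +365.3649 N (tension)
  F[4-6] = +77.0675 N (tension)
  F[5-6] = -358.5398 N (compression)
  Rx@0 = -1418.2000 N
  Ry@0 = +170.9110 N
  Ry@6 = +350.1590 N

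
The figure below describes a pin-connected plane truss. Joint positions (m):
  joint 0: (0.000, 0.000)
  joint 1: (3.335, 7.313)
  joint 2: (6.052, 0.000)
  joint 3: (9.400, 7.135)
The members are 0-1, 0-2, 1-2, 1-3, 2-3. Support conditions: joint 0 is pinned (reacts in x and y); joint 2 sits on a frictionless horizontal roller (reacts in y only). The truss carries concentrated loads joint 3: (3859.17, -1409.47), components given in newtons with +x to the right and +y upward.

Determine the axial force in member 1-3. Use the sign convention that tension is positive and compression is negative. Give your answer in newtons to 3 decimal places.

N=4 nodes, M=5 members, R=3 reactions → 2N=8, M+R=8
member 0 (0-1): L=8.0375, (cx,cy)=(0.4149,0.9099)
member 1 (0-2): L=6.0520, (cx,cy)=(1.0000,0.0000)
member 2 (1-2): L=7.8014, (cx,cy)=(0.3483,-0.9374)
member 3 (1-3): L=6.0676, (cx,cy)=(0.9996,-0.0293)
member 4 (2-3): L=7.8815, (cx,cy)=(0.4248,0.9053)
solve A·x = −loads:
  F[0-1] = +5857.5209 N (tension)
  F[0-2] = +1428.7236 N (tension)
  F[1-2] = -5825.0431 N (compression)
  F[1-3] = +4461.0554 N (tension)
  F[2-3] = -1412.3656 N (compression)
  Rx@0 = -3859.1700 N
  Ry@0 = -5329.4917 N
  Ry@2 = +6738.9617 N

4461.055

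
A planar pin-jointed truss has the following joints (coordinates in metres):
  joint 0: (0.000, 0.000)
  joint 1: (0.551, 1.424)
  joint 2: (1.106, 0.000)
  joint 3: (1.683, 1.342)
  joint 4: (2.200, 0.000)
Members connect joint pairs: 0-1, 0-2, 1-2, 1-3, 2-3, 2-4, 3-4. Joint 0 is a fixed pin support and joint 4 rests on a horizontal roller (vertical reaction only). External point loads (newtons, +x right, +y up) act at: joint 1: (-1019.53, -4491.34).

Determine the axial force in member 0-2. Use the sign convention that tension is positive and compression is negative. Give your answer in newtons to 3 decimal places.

538.429

N=5 nodes, M=7 members, R=3 reactions → 2N=10, M+R=10
member 0 (0-1): L=1.5269, (cx,cy)=(0.3609,0.9326)
member 1 (0-2): L=1.1060, (cx,cy)=(1.0000,0.0000)
member 2 (1-2): L=1.5283, (cx,cy)=(0.3631,-0.9317)
member 3 (1-3): L=1.1350, (cx,cy)=(0.9974,-0.0722)
member 4 (2-3): L=1.4608, (cx,cy)=(0.3950,0.9187)
member 5 (2-4): L=1.0940, (cx,cy)=(1.0000,0.0000)
member 6 (3-4): L=1.4381, (cx,cy)=(0.3595,-0.9331)
solve A·x = −loads:
  F[0-1] = -4317.2853 N (compression)
  F[0-2] = +538.4293 N (tension)
  F[1-2] = -470.4507 N (compression)
  F[1-3] = -368.5526 N (compression)
  F[2-3] = +477.1336 N (tension)
  F[2-4] = +179.1249 N (tension)
  F[3-4] = -498.2729 N (compression)
  Rx@0 = +1019.5300 N
  Ry@0 = +4026.3774 N
  Ry@4 = +464.9626 N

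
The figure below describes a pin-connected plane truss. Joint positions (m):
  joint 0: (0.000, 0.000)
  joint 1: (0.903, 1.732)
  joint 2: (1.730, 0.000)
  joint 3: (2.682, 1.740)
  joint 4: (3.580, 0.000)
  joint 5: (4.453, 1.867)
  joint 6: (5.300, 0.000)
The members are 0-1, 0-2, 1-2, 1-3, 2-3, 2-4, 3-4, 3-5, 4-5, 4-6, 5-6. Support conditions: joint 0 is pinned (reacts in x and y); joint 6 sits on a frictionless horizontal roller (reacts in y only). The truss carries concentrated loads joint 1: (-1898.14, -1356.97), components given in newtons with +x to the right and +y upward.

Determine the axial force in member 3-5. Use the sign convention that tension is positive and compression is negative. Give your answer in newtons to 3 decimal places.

371.854

N=7 nodes, M=11 members, R=3 reactions → 2N=14, M+R=14
member 0 (0-1): L=1.9533, (cx,cy)=(0.4623,0.8867)
member 1 (0-2): L=1.7300, (cx,cy)=(1.0000,0.0000)
member 2 (1-2): L=1.9193, (cx,cy)=(0.4309,-0.9024)
member 3 (1-3): L=1.7790, (cx,cy)=(1.0000,0.0045)
member 4 (2-3): L=1.9834, (cx,cy)=(0.4800,0.8773)
member 5 (2-4): L=1.8500, (cx,cy)=(1.0000,0.0000)
member 6 (3-4): L=1.9581, (cx,cy)=(0.4586,-0.8886)
member 7 (3-5): L=1.7755, (cx,cy)=(0.9974,0.0715)
member 8 (4-5): L=2.0610, (cx,cy)=(0.4236,0.9059)
member 9 (4-6): L=1.7200, (cx,cy)=(1.0000,0.0000)
member 10 (5-6): L=2.0501, (cx,cy)=(0.4131,-0.9107)
solve A·x = −loads:
  F[0-1] = -1969.1306 N (compression)
  F[0-2] = -987.8040 N (compression)
  F[1-2] = +435.1690 N (tension)
  F[1-3] = +800.3048 N (tension)
  F[2-3] = -447.6342 N (compression)
  F[2-4] = -585.4403 N (compression)
  F[3-4] = +467.7950 N (tension)
  F[3-5] = +371.8540 N (tension)
  F[4-5] = -458.8990 N (compression)
  F[4-6] = -176.5230 N (compression)
  F[5-6] = +427.2702 N (tension)
  Rx@0 = +1898.1400 N
  Ry@0 = +1746.0709 N
  Ry@6 = -389.1009 N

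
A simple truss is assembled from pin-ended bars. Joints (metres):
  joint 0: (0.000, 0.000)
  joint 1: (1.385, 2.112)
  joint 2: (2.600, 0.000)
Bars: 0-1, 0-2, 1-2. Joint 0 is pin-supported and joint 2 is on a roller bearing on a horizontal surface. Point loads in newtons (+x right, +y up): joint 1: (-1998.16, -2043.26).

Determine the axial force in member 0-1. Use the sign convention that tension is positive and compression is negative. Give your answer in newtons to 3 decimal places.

-3082.828

N=3 nodes, M=3 members, R=3 reactions → 2N=6, M+R=6
member 0 (0-1): L=2.5256, (cx,cy)=(0.5484,0.8362)
member 1 (0-2): L=2.6000, (cx,cy)=(1.0000,0.0000)
member 2 (1-2): L=2.4365, (cx,cy)=(0.4987,-0.8668)
solve A·x = −loads:
  F[0-1] = -3082.8282 N (compression)
  F[0-2] = -307.5997 N (compression)
  F[1-2] = +616.8573 N (tension)
  Rx@0 = +1998.1600 N
  Ry@0 = +2577.9519 N
  Ry@2 = -534.6919 N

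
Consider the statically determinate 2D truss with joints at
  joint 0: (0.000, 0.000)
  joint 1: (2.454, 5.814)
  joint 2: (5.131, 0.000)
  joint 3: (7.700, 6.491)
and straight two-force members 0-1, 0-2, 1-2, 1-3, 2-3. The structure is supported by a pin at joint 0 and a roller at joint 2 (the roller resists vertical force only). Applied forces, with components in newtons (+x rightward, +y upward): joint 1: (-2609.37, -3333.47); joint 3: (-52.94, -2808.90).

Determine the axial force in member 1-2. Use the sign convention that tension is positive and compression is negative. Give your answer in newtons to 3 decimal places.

N=4 nodes, M=5 members, R=3 reactions → 2N=8, M+R=8
member 0 (0-1): L=6.3107, (cx,cy)=(0.3889,0.9213)
member 1 (0-2): L=5.1310, (cx,cy)=(1.0000,0.0000)
member 2 (1-2): L=6.4007, (cx,cy)=(0.4182,-0.9083)
member 3 (1-3): L=5.2895, (cx,cy)=(0.9918,0.1280)
member 4 (2-3): L=6.9809, (cx,cy)=(0.3680,0.9298)
solve A·x = −loads:
  F[0-1] = -3643.2296 N (compression)
  F[0-2] = -1245.5875 N (compression)
  F[1-2] = +183.8605 N (tension)
  F[1-3] = +1125.0031 N (tension)
  F[2-3] = -3175.7499 N (compression)
  Rx@0 = +2662.3100 N
  Ry@0 = +3356.4891 N
  Ry@2 = +2785.8809 N

183.860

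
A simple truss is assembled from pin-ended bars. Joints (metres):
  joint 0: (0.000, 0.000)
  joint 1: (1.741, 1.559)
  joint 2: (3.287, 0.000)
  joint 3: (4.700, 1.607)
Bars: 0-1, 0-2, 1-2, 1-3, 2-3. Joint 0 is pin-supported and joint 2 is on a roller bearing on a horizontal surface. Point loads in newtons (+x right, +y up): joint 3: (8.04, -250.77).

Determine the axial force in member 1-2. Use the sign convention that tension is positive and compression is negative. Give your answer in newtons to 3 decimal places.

N=4 nodes, M=5 members, R=3 reactions → 2N=8, M+R=8
member 0 (0-1): L=2.3370, (cx,cy)=(0.7450,0.6671)
member 1 (0-2): L=3.2870, (cx,cy)=(1.0000,0.0000)
member 2 (1-2): L=2.1956, (cx,cy)=(0.7041,-0.7101)
member 3 (1-3): L=2.9594, (cx,cy)=(0.9999,0.0162)
member 4 (2-3): L=2.1399, (cx,cy)=(0.6603,0.7510)
solve A·x = −loads:
  F[0-1] = +167.4882 N (tension)
  F[0-2] = -116.7341 N (compression)
  F[1-2] = -152.0568 N (compression)
  F[1-3] = +231.8740 N (tension)
  F[2-3] = -338.9306 N (compression)
  Rx@0 = -8.0400 N
  Ry@0 = -111.7305 N
  Ry@2 = +362.5005 N

-152.057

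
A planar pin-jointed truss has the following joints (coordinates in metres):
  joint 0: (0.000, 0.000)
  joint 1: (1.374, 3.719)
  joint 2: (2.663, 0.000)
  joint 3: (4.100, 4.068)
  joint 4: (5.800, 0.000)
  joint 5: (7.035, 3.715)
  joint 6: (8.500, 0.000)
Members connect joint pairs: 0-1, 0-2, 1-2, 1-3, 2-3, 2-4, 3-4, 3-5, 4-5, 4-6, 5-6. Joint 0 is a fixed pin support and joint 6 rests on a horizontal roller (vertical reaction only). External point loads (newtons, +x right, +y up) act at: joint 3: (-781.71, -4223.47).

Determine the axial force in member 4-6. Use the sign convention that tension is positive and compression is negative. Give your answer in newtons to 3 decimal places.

N=7 nodes, M=11 members, R=3 reactions → 2N=14, M+R=14
member 0 (0-1): L=3.9647, (cx,cy)=(0.3466,0.9380)
member 1 (0-2): L=2.6630, (cx,cy)=(1.0000,0.0000)
member 2 (1-2): L=3.9360, (cx,cy)=(0.3275,-0.9449)
member 3 (1-3): L=2.7482, (cx,cy)=(0.9919,0.1270)
member 4 (2-3): L=4.3143, (cx,cy)=(0.3331,0.9429)
member 5 (2-4): L=3.1370, (cx,cy)=(1.0000,0.0000)
member 6 (3-4): L=4.4089, (cx,cy)=(0.3856,-0.9227)
member 7 (3-5): L=2.9562, (cx,cy)=(0.9928,-0.1194)
member 8 (4-5): L=3.9149, (cx,cy)=(0.3155,0.9489)
member 9 (4-6): L=2.7000, (cx,cy)=(1.0000,0.0000)
member 10 (5-6): L=3.9934, (cx,cy)=(0.3669,-0.9303)
solve A·x = −loads:
  F[0-1] = -2729.5380 N (compression)
  F[0-2] = +164.2345 N (tension)
  F[1-2] = +2471.9501 N (tension)
  F[1-3] = -1769.8013 N (compression)
  F[2-3] = -2477.0771 N (compression)
  F[2-4] = +1798.8147 N (tension)
  F[3-4] = -1650.9639 N (compression)
  F[3-5] = -1170.6096 N (compression)
  F[4-5] = +1605.2687 N (tension)
  F[4-6] = +655.8334 N (tension)
  F[5-6] = -1787.7283 N (compression)
  Rx@0 = +781.7100 N
  Ry@0 = +2560.3840 N
  Ry@6 = +1663.0860 N

655.833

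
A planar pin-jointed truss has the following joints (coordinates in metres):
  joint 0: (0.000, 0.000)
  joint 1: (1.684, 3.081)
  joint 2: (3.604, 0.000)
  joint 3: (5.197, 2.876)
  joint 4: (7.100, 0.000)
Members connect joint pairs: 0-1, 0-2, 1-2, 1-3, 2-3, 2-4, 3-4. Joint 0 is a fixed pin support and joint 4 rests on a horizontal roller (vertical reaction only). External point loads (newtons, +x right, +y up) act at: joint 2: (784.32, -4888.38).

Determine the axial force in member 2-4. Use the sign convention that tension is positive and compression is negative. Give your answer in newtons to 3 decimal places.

N=5 nodes, M=7 members, R=3 reactions → 2N=10, M+R=10
member 0 (0-1): L=3.5112, (cx,cy)=(0.4796,0.8775)
member 1 (0-2): L=3.6040, (cx,cy)=(1.0000,0.0000)
member 2 (1-2): L=3.6303, (cx,cy)=(0.5289,-0.8487)
member 3 (1-3): L=3.5190, (cx,cy)=(0.9983,-0.0583)
member 4 (2-3): L=3.2877, (cx,cy)=(0.4845,0.8748)
member 5 (2-4): L=3.4960, (cx,cy)=(1.0000,0.0000)
member 6 (3-4): L=3.4486, (cx,cy)=(0.5518,-0.8340)
solve A·x = −loads:
  F[0-1] = -2743.0896 N (compression)
  F[0-2] = +2099.9338 N (tension)
  F[1-2] = +3037.0367 N (tension)
  F[1-3] = -2926.8253 N (compression)
  F[2-3] = +2641.6727 N (tension)
  F[2-4] = +1641.8796 N (tension)
  F[3-4] = -2975.3927 N (compression)
  Rx@0 = -784.3200 N
  Ry@0 = +2407.0108 N
  Ry@4 = +2481.3692 N

1641.880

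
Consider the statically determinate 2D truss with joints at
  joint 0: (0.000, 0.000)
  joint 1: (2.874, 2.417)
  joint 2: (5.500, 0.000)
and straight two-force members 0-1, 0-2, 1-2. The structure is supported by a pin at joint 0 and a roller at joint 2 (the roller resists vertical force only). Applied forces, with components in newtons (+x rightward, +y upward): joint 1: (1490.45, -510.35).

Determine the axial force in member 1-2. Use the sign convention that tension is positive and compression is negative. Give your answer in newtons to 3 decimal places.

N=3 nodes, M=3 members, R=3 reactions → 2N=6, M+R=6
member 0 (0-1): L=3.7552, (cx,cy)=(0.7653,0.6436)
member 1 (0-2): L=5.5000, (cx,cy)=(1.0000,0.0000)
member 2 (1-2): L=3.5690, (cx,cy)=(0.7358,-0.6772)
solve A·x = −loads:
  F[0-1] = +639.0514 N (tension)
  F[0-2] = +1001.3633 N (tension)
  F[1-2] = -1360.9544 N (compression)
  Rx@0 = -1490.4500 N
  Ry@0 = -411.3161 N
  Ry@2 = +921.6661 N

-1360.954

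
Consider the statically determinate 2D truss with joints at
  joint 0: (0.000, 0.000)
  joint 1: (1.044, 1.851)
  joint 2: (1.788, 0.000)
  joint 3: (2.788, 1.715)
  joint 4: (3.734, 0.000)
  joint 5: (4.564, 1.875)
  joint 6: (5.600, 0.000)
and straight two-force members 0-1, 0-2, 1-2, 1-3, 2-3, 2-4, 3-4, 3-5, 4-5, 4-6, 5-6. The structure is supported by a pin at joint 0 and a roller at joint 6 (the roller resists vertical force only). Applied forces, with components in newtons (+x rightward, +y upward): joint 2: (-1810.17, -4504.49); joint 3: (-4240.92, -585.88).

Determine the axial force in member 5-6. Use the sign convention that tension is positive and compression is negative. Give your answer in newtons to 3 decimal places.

N=7 nodes, M=11 members, R=3 reactions → 2N=14, M+R=14
member 0 (0-1): L=2.1251, (cx,cy)=(0.4913,0.8710)
member 1 (0-2): L=1.7880, (cx,cy)=(1.0000,0.0000)
member 2 (1-2): L=1.9949, (cx,cy)=(0.3729,-0.9279)
member 3 (1-3): L=1.7493, (cx,cy)=(0.9970,-0.0777)
member 4 (2-3): L=1.9853, (cx,cy)=(0.5037,0.8639)
member 5 (2-4): L=1.9460, (cx,cy)=(1.0000,0.0000)
member 6 (3-4): L=1.9586, (cx,cy)=(0.4830,-0.8756)
member 7 (3-5): L=1.7832, (cx,cy)=(0.9960,0.0897)
member 8 (4-5): L=2.0505, (cx,cy)=(0.4048,0.9144)
member 9 (4-6): L=1.8660, (cx,cy)=(1.0000,0.0000)
member 10 (5-6): L=2.1422, (cx,cy)=(0.4836,-0.8753)
solve A·x = −loads:
  F[0-1] = -5349.2507 N (compression)
  F[0-2] = -3423.1836 N (compression)
  F[1-2] = +5412.0357 N (tension)
  F[1-3] = -4660.4086 N (compression)
  F[2-3] = -598.5670 N (compression)
  F[2-4] = +706.8894 N (tension)
  F[3-4] = -538.3383 N (compression)
  F[3-5] = -448.6838 N (compression)
  F[4-5] = +515.5007 N (tension)
  F[4-6] = +238.2093 N (tension)
  F[5-6] = -492.5545 N (compression)
  Rx@0 = +6051.0900 N
  Ry@0 = +4659.2479 N
  Ry@6 = +431.1221 N

-492.555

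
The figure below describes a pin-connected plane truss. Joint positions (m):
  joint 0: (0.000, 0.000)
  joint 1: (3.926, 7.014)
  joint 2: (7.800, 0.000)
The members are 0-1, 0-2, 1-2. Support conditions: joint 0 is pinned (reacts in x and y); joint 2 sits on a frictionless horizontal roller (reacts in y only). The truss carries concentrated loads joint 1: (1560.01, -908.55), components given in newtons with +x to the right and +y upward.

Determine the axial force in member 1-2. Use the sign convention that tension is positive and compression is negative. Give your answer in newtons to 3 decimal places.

-2124.979

N=3 nodes, M=3 members, R=3 reactions → 2N=6, M+R=6
member 0 (0-1): L=8.0380, (cx,cy)=(0.4884,0.8726)
member 1 (0-2): L=7.8000, (cx,cy)=(1.0000,0.0000)
member 2 (1-2): L=8.0127, (cx,cy)=(0.4835,-0.8754)
solve A·x = −loads:
  F[0-1] = +1090.4866 N (tension)
  F[0-2] = +1027.3846 N (tension)
  F[1-2] = -2124.9794 N (compression)
  Rx@0 = -1560.0100 N
  Ry@0 = -951.5625 N
  Ry@2 = +1860.1125 N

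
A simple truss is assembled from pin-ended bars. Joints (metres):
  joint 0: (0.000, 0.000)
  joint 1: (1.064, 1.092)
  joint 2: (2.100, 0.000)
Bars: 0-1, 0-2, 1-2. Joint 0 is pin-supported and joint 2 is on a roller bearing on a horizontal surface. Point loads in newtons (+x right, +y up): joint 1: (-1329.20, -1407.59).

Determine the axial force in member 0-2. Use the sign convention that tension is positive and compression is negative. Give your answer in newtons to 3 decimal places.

20.867

N=3 nodes, M=3 members, R=3 reactions → 2N=6, M+R=6
member 0 (0-1): L=1.5247, (cx,cy)=(0.6979,0.7162)
member 1 (0-2): L=2.1000, (cx,cy)=(1.0000,0.0000)
member 2 (1-2): L=1.5052, (cx,cy)=(0.6883,-0.7255)
solve A·x = −loads:
  F[0-1] = -1934.5683 N (compression)
  F[0-2] = +20.8670 N (tension)
  F[1-2] = -30.3184 N (compression)
  Rx@0 = +1329.2000 N
  Ry@0 = +1385.5951 N
  Ry@2 = +21.9949 N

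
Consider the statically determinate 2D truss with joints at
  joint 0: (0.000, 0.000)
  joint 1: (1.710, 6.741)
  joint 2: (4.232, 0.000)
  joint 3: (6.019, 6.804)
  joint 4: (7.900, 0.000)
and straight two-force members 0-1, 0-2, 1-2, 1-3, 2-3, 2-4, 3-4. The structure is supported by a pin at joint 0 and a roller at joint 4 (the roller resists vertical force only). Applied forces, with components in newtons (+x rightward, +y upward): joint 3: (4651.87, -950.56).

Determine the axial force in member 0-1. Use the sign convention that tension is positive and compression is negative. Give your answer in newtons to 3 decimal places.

3899.896

N=5 nodes, M=7 members, R=3 reactions → 2N=10, M+R=10
member 0 (0-1): L=6.9545, (cx,cy)=(0.2459,0.9693)
member 1 (0-2): L=4.2320, (cx,cy)=(1.0000,0.0000)
member 2 (1-2): L=7.1973, (cx,cy)=(0.3504,-0.9366)
member 3 (1-3): L=4.3095, (cx,cy)=(0.9999,0.0146)
member 4 (2-3): L=7.0348, (cx,cy)=(0.2540,0.9672)
member 5 (2-4): L=3.6680, (cx,cy)=(1.0000,0.0000)
member 6 (3-4): L=7.0592, (cx,cy)=(0.2665,-0.9638)
solve A·x = −loads:
  F[0-1] = +3899.8965 N (tension)
  F[0-2] = +3692.9491 N (tension)
  F[1-2] = -3999.2200 N (compression)
  F[1-3] = +2360.5306 N (tension)
  F[2-3] = +3872.6913 N (tension)
  F[2-4] = +1307.8333 N (tension)
  F[3-4] = -4908.1775 N (compression)
  Rx@0 = -4651.8700 N
  Ry@0 = -3780.1671 N
  Ry@4 = +4730.7271 N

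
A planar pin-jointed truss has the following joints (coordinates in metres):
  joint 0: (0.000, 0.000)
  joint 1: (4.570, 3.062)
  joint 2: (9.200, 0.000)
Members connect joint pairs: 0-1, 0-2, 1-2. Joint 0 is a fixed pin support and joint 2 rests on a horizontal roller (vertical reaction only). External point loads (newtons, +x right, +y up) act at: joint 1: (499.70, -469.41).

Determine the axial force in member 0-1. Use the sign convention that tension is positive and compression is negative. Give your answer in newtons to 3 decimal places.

-125.618

N=3 nodes, M=3 members, R=3 reactions → 2N=6, M+R=6
member 0 (0-1): L=5.5010, (cx,cy)=(0.8308,0.5566)
member 1 (0-2): L=9.2000, (cx,cy)=(1.0000,0.0000)
member 2 (1-2): L=5.5509, (cx,cy)=(0.8341,-0.5516)
solve A·x = −loads:
  F[0-1] = -125.6179 N (compression)
  F[0-2] = +604.0585 N (tension)
  F[1-2] = -724.2078 N (compression)
  Rx@0 = -499.7000 N
  Ry@0 = +69.9225 N
  Ry@2 = +399.4875 N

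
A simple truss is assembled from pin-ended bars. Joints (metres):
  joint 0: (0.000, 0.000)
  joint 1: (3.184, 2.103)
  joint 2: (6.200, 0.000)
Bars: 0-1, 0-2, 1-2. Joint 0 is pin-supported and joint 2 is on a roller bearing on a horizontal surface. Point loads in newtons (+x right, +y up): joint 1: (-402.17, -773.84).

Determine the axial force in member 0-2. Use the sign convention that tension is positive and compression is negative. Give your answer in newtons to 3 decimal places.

374.298

N=3 nodes, M=3 members, R=3 reactions → 2N=6, M+R=6
member 0 (0-1): L=3.8158, (cx,cy)=(0.8344,0.5511)
member 1 (0-2): L=6.2000, (cx,cy)=(1.0000,0.0000)
member 2 (1-2): L=3.6768, (cx,cy)=(0.8203,-0.5720)
solve A·x = −loads:
  F[0-1] = -930.5464 N (compression)
  F[0-2] = +374.2978 N (tension)
  F[1-2] = -456.3059 N (compression)
  Rx@0 = +402.1700 N
  Ry@0 = +512.8492 N
  Ry@2 = +260.9908 N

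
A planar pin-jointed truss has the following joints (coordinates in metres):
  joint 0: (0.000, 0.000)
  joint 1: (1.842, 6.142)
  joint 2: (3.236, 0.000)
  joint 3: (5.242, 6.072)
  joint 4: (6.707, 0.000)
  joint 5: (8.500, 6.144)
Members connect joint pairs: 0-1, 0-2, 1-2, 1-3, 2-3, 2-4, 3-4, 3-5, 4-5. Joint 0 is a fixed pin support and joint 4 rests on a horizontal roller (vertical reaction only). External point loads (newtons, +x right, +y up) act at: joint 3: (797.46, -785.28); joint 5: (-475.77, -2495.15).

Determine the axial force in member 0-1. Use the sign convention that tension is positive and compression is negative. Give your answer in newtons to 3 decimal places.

N=6 nodes, M=9 members, R=3 reactions → 2N=12, M+R=12
member 0 (0-1): L=6.4123, (cx,cy)=(0.2873,0.9579)
member 1 (0-2): L=3.2360, (cx,cy)=(1.0000,0.0000)
member 2 (1-2): L=6.2982, (cx,cy)=(0.2213,-0.9752)
member 3 (1-3): L=3.4007, (cx,cy)=(0.9998,-0.0206)
member 4 (2-3): L=6.3948, (cx,cy)=(0.3137,0.9495)
member 5 (2-4): L=3.4710, (cx,cy)=(1.0000,0.0000)
member 6 (3-4): L=6.2462, (cx,cy)=(0.2345,-0.9721)
member 7 (3-5): L=3.2588, (cx,cy)=(0.9998,0.0221)
member 8 (4-5): L=6.4003, (cx,cy)=(0.2801,0.9600)
solve A·x = −loads:
  F[0-1] = +816.0273 N (tension)
  F[0-2] = +87.2763 N (tension)
  F[1-2] = -810.2472 N (compression)
  F[1-3] = +413.8357 N (tension)
  F[2-3] = +832.1553 N (tension)
  F[2-4] = -353.0995 N (compression)
  F[3-4] = -1606.0999 N (compression)
  F[3-5] = +254.0885 N (tension)
  F[4-5] = -2605.0763 N (compression)
  Rx@0 = -321.6900 N
  Ry@0 = -781.6334 N
  Ry@4 = +4062.0634 N

816.027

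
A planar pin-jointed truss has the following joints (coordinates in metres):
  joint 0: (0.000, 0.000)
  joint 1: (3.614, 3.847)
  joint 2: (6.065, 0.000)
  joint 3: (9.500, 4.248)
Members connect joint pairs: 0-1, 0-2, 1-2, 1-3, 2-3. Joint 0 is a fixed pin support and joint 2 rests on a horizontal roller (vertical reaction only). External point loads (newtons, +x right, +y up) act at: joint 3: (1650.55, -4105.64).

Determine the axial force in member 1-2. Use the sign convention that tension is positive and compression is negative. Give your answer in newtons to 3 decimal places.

N=4 nodes, M=5 members, R=3 reactions → 2N=8, M+R=8
member 0 (0-1): L=5.2783, (cx,cy)=(0.6847,0.7288)
member 1 (0-2): L=6.0650, (cx,cy)=(1.0000,0.0000)
member 2 (1-2): L=4.5614, (cx,cy)=(0.5373,-0.8434)
member 3 (1-3): L=5.8996, (cx,cy)=(0.9977,0.0680)
member 4 (2-3): L=5.4630, (cx,cy)=(0.6288,0.7776)
solve A·x = −loads:
  F[0-1] = +4776.6087 N (tension)
  F[0-2] = -1619.9496 N (compression)
  F[1-2] = -3702.9745 N (compression)
  F[1-3] = +5272.4097 N (tension)
  F[2-3] = -5740.8230 N (compression)
  Rx@0 = -1650.5500 N
  Ry@0 = -3481.3536 N
  Ry@2 = +7586.9936 N

-3702.975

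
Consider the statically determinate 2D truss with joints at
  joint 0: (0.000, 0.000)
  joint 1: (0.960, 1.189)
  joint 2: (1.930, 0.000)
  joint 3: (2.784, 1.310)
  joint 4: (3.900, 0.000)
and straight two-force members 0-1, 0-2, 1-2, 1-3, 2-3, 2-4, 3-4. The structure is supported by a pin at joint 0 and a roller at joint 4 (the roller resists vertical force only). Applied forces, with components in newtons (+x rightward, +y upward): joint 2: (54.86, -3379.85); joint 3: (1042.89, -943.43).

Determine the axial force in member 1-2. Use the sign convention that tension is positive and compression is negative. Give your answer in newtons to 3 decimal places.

1885.157

N=5 nodes, M=7 members, R=3 reactions → 2N=10, M+R=10
member 0 (0-1): L=1.5282, (cx,cy)=(0.6282,0.7781)
member 1 (0-2): L=1.9300, (cx,cy)=(1.0000,0.0000)
member 2 (1-2): L=1.5345, (cx,cy)=(0.6321,-0.7749)
member 3 (1-3): L=1.8280, (cx,cy)=(0.9978,0.0662)
member 4 (2-3): L=1.5638, (cx,cy)=(0.5461,0.8377)
member 5 (2-4): L=1.9700, (cx,cy)=(1.0000,0.0000)
member 6 (3-4): L=1.7209, (cx,cy)=(0.6485,-0.7612)
solve A·x = −loads:
  F[0-1] = -2091.0168 N (compression)
  F[0-2] = +2411.3268 N (tension)
  F[1-2] = +1885.1575 N (tension)
  F[1-3] = -2510.7610 N (compression)
  F[2-3] = +2290.9096 N (tension)
  F[2-4] = +2297.0521 N (tension)
  F[3-4] = -3542.1473 N (compression)
  Rx@0 = -1097.7500 N
  Ry@0 = +1626.9196 N
  Ry@4 = +2696.3604 N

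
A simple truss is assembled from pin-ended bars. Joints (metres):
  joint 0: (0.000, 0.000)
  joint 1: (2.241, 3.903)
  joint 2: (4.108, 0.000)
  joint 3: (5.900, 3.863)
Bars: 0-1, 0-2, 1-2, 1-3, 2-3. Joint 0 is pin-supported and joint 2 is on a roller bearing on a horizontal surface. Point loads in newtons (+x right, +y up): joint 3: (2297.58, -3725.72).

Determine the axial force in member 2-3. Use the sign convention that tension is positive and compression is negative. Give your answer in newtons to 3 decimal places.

N=4 nodes, M=5 members, R=3 reactions → 2N=8, M+R=8
member 0 (0-1): L=4.5006, (cx,cy)=(0.4979,0.8672)
member 1 (0-2): L=4.1080, (cx,cy)=(1.0000,0.0000)
member 2 (1-2): L=4.3266, (cx,cy)=(0.4315,-0.9021)
member 3 (1-3): L=3.6592, (cx,cy)=(0.9999,-0.0109)
member 4 (2-3): L=4.2584, (cx,cy)=(0.4208,0.9071)
solve A·x = −loads:
  F[0-1] = +4365.4579 N (tension)
  F[0-2] = +123.8766 N (tension)
  F[1-2] = -4245.1728 N (compression)
  F[1-3] = +4005.8236 N (tension)
  F[2-3] = -4058.8047 N (compression)
  Rx@0 = -2297.5800 N
  Ry@0 = -3785.7940 N
  Ry@2 = +7511.5140 N

-4058.805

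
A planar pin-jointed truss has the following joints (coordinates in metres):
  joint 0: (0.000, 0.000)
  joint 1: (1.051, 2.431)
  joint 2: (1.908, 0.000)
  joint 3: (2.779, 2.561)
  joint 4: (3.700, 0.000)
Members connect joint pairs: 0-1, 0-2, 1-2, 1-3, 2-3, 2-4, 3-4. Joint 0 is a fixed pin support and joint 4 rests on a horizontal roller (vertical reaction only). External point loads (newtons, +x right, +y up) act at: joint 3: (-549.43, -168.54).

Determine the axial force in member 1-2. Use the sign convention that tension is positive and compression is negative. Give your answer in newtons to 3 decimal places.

421.964

N=5 nodes, M=7 members, R=3 reactions → 2N=10, M+R=10
member 0 (0-1): L=2.6485, (cx,cy)=(0.3968,0.9179)
member 1 (0-2): L=1.9080, (cx,cy)=(1.0000,0.0000)
member 2 (1-2): L=2.5776, (cx,cy)=(0.3325,-0.9431)
member 3 (1-3): L=1.7329, (cx,cy)=(0.9972,0.0750)
member 4 (2-3): L=2.7051, (cx,cy)=(0.3220,0.9467)
member 5 (2-4): L=1.7920, (cx,cy)=(1.0000,0.0000)
member 6 (3-4): L=2.7216, (cx,cy)=(0.3384,-0.9410)
solve A·x = −loads:
  F[0-1] = -460.0194 N (compression)
  F[0-2] = -366.8788 N (compression)
  F[1-2] = +421.9641 N (tension)
  F[1-3] = -323.7561 N (compression)
  F[2-3] = -420.3456 N (compression)
  F[2-4] = -91.2396 N (compression)
  F[3-4] = +269.6148 N (tension)
  Rx@0 = +549.4300 N
  Ry@0 = +422.2475 N
  Ry@4 = -253.7075 N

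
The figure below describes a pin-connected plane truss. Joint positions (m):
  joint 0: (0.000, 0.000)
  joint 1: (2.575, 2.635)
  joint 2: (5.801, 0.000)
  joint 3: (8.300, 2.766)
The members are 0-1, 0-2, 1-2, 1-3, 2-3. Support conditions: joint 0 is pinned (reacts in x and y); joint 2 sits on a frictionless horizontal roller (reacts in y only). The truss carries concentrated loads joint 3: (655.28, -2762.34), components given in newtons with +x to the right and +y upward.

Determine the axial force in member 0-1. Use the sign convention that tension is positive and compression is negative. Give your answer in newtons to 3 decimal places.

N=4 nodes, M=5 members, R=3 reactions → 2N=8, M+R=8
member 0 (0-1): L=3.6843, (cx,cy)=(0.6989,0.7152)
member 1 (0-2): L=5.8010, (cx,cy)=(1.0000,0.0000)
member 2 (1-2): L=4.1654, (cx,cy)=(0.7745,-0.6326)
member 3 (1-3): L=5.7265, (cx,cy)=(0.9997,0.0229)
member 4 (2-3): L=3.7277, (cx,cy)=(0.6704,0.7420)
solve A·x = −loads:
  F[0-1] = +2100.7044 N (tension)
  F[0-2] = -812.9383 N (compression)
  F[1-2] = -2258.6361 N (compression)
  F[1-3] = +3218.3316 N (tension)
  F[2-3] = -3821.9894 N (compression)
  Rx@0 = -655.2800 N
  Ry@0 = -1502.4293 N
  Ry@2 = +4264.7693 N

2100.704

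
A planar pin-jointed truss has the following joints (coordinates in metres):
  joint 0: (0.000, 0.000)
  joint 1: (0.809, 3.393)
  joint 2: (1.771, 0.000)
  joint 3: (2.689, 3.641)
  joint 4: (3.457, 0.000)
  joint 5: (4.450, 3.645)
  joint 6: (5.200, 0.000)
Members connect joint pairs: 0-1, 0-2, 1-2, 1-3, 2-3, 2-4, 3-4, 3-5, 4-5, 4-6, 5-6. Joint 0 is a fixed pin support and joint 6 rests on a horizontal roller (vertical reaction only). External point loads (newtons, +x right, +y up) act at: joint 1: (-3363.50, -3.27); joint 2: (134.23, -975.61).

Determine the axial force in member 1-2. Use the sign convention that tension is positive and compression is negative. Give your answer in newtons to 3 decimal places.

3198.060

N=7 nodes, M=11 members, R=3 reactions → 2N=14, M+R=14
member 0 (0-1): L=3.4881, (cx,cy)=(0.2319,0.9727)
member 1 (0-2): L=1.7710, (cx,cy)=(1.0000,0.0000)
member 2 (1-2): L=3.5267, (cx,cy)=(0.2728,-0.9621)
member 3 (1-3): L=1.8963, (cx,cy)=(0.9914,0.1308)
member 4 (2-3): L=3.7549, (cx,cy)=(0.2445,0.9697)
member 5 (2-4): L=1.6860, (cx,cy)=(1.0000,0.0000)
member 6 (3-4): L=3.7211, (cx,cy)=(0.2064,-0.9785)
member 7 (3-5): L=1.7610, (cx,cy)=(1.0000,0.0023)
member 8 (4-5): L=3.7778, (cx,cy)=(0.2628,0.9648)
member 9 (4-6): L=1.7430, (cx,cy)=(1.0000,0.0000)
member 10 (5-6): L=3.7214, (cx,cy)=(0.2015,-0.9795)
solve A·x = −loads:
  F[0-1] = -2920.4177 N (compression)
  F[0-2] = -2551.9358 N (compression)
  F[1-2] = +3198.0604 N (tension)
  F[1-3] = +1829.5343 N (tension)
  F[2-3] = -2166.9304 N (compression)
  F[2-4] = -1284.0546 N (compression)
  F[3-4] = +1904.9420 N (tension)
  F[3-5] = +890.8965 N (tension)
  F[4-5] = -1931.8581 N (compression)
  F[4-6] = -383.1080 N (compression)
  F[5-6] = +1900.9106 N (tension)
  Rx@0 = +3229.2700 N
  Ry@0 = +2840.7848 N
  Ry@6 = -1861.9048 N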